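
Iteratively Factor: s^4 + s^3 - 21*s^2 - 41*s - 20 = (s + 1)*(s^3 - 21*s - 20) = (s - 5)*(s + 1)*(s^2 + 5*s + 4) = (s - 5)*(s + 1)^2*(s + 4)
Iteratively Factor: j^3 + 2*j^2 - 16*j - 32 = (j + 2)*(j^2 - 16) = (j + 2)*(j + 4)*(j - 4)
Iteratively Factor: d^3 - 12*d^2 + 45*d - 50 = (d - 5)*(d^2 - 7*d + 10) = (d - 5)*(d - 2)*(d - 5)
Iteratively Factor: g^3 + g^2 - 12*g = (g - 3)*(g^2 + 4*g) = g*(g - 3)*(g + 4)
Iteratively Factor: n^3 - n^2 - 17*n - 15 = (n + 1)*(n^2 - 2*n - 15) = (n + 1)*(n + 3)*(n - 5)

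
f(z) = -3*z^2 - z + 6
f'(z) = -6*z - 1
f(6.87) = -142.46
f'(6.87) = -42.22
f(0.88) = 2.80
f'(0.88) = -6.28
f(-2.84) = -15.36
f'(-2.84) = 16.04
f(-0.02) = 6.02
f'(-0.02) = -0.88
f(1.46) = -1.85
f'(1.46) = -9.76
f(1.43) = -1.56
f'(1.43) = -9.58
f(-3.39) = -25.09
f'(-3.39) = 19.34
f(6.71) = -135.78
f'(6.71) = -41.26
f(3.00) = -24.00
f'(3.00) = -19.00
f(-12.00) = -414.00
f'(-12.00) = 71.00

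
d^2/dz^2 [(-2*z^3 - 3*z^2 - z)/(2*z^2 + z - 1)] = -8/(8*z^3 - 12*z^2 + 6*z - 1)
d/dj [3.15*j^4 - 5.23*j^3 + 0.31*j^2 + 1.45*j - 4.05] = 12.6*j^3 - 15.69*j^2 + 0.62*j + 1.45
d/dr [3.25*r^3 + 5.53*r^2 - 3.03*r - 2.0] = 9.75*r^2 + 11.06*r - 3.03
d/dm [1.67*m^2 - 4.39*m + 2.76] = 3.34*m - 4.39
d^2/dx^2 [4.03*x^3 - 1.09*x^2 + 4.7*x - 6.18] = 24.18*x - 2.18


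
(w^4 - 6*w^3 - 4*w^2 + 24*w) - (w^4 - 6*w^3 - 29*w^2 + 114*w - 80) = 25*w^2 - 90*w + 80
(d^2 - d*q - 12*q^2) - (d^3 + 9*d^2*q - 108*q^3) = -d^3 - 9*d^2*q + d^2 - d*q + 108*q^3 - 12*q^2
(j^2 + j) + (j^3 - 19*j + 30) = j^3 + j^2 - 18*j + 30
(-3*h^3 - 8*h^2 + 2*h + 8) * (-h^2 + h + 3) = 3*h^5 + 5*h^4 - 19*h^3 - 30*h^2 + 14*h + 24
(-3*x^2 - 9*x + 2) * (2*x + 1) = -6*x^3 - 21*x^2 - 5*x + 2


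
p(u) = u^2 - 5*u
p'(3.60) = 2.20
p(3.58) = -5.08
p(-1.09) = 6.64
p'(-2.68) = -10.36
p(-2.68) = 20.58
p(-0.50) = 2.75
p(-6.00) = 66.00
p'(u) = 2*u - 5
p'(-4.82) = -14.64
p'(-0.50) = -6.00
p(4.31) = -2.97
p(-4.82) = 47.33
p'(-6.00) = -17.00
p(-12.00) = 204.00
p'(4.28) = 3.56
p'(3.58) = 2.16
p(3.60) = -5.04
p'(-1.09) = -7.18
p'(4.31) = 3.62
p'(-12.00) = -29.00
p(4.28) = -3.08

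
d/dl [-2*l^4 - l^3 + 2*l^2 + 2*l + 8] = -8*l^3 - 3*l^2 + 4*l + 2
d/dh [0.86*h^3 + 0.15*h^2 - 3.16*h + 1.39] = 2.58*h^2 + 0.3*h - 3.16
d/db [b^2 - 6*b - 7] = 2*b - 6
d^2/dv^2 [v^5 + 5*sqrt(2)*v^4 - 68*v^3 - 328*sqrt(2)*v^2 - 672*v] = 20*v^3 + 60*sqrt(2)*v^2 - 408*v - 656*sqrt(2)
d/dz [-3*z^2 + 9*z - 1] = 9 - 6*z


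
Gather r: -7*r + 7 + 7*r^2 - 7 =7*r^2 - 7*r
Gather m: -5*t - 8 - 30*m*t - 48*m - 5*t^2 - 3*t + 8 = m*(-30*t - 48) - 5*t^2 - 8*t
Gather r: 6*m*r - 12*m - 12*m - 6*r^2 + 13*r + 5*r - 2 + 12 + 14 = -24*m - 6*r^2 + r*(6*m + 18) + 24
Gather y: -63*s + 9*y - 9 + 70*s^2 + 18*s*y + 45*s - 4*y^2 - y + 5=70*s^2 - 18*s - 4*y^2 + y*(18*s + 8) - 4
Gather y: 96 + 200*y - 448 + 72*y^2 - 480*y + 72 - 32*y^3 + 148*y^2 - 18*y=-32*y^3 + 220*y^2 - 298*y - 280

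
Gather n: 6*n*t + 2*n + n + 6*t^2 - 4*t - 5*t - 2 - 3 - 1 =n*(6*t + 3) + 6*t^2 - 9*t - 6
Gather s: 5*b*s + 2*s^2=5*b*s + 2*s^2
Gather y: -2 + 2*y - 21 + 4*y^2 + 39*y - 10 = 4*y^2 + 41*y - 33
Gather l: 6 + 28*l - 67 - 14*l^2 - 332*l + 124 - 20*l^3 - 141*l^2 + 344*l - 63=-20*l^3 - 155*l^2 + 40*l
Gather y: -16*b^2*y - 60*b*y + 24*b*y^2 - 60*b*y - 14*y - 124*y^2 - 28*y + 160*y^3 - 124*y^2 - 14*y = 160*y^3 + y^2*(24*b - 248) + y*(-16*b^2 - 120*b - 56)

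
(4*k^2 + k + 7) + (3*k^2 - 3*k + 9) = 7*k^2 - 2*k + 16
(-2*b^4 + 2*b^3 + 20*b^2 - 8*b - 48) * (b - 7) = -2*b^5 + 16*b^4 + 6*b^3 - 148*b^2 + 8*b + 336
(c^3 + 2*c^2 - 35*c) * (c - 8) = c^4 - 6*c^3 - 51*c^2 + 280*c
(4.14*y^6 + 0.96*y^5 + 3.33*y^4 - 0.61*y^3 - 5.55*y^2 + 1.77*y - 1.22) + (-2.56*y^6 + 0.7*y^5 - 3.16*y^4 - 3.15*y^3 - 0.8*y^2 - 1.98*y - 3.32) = 1.58*y^6 + 1.66*y^5 + 0.17*y^4 - 3.76*y^3 - 6.35*y^2 - 0.21*y - 4.54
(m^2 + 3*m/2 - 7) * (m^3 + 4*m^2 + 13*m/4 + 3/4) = m^5 + 11*m^4/2 + 9*m^3/4 - 179*m^2/8 - 173*m/8 - 21/4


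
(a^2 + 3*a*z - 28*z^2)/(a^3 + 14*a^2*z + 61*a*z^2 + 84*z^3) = (a - 4*z)/(a^2 + 7*a*z + 12*z^2)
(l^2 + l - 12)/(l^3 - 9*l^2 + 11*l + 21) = (l + 4)/(l^2 - 6*l - 7)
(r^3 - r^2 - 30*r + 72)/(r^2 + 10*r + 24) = (r^2 - 7*r + 12)/(r + 4)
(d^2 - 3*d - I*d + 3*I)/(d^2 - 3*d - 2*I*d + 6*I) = (d - I)/(d - 2*I)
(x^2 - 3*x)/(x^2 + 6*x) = (x - 3)/(x + 6)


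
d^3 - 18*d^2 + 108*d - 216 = (d - 6)^3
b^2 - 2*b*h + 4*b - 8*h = (b + 4)*(b - 2*h)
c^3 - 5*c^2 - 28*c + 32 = (c - 8)*(c - 1)*(c + 4)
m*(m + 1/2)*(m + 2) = m^3 + 5*m^2/2 + m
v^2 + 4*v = v*(v + 4)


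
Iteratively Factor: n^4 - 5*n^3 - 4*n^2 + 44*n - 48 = (n + 3)*(n^3 - 8*n^2 + 20*n - 16) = (n - 2)*(n + 3)*(n^2 - 6*n + 8) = (n - 2)^2*(n + 3)*(n - 4)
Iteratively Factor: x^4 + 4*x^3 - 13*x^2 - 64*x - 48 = (x - 4)*(x^3 + 8*x^2 + 19*x + 12) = (x - 4)*(x + 4)*(x^2 + 4*x + 3) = (x - 4)*(x + 3)*(x + 4)*(x + 1)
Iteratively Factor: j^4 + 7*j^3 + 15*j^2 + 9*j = (j)*(j^3 + 7*j^2 + 15*j + 9) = j*(j + 3)*(j^2 + 4*j + 3) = j*(j + 3)^2*(j + 1)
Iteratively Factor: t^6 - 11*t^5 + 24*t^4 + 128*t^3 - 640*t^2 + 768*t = (t - 3)*(t^5 - 8*t^4 + 128*t^2 - 256*t) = (t - 4)*(t - 3)*(t^4 - 4*t^3 - 16*t^2 + 64*t) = t*(t - 4)*(t - 3)*(t^3 - 4*t^2 - 16*t + 64) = t*(t - 4)^2*(t - 3)*(t^2 - 16) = t*(t - 4)^2*(t - 3)*(t + 4)*(t - 4)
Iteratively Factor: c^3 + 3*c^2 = (c)*(c^2 + 3*c) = c^2*(c + 3)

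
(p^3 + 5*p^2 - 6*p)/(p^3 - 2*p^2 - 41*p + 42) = p/(p - 7)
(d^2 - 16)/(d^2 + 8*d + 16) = (d - 4)/(d + 4)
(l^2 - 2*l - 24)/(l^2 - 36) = (l + 4)/(l + 6)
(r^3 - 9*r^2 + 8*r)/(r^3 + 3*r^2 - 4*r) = (r - 8)/(r + 4)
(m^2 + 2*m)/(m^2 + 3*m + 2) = m/(m + 1)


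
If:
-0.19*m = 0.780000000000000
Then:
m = -4.11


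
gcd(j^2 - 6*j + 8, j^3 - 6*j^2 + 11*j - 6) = j - 2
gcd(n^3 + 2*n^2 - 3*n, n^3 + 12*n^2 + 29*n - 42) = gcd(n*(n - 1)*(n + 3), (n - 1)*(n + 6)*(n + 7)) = n - 1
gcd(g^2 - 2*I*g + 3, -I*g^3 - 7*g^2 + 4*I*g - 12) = g + I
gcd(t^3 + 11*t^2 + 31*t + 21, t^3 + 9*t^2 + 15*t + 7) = t^2 + 8*t + 7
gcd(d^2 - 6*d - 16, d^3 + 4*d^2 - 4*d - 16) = d + 2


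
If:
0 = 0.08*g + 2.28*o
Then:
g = -28.5*o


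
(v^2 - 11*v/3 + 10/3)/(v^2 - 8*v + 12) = (v - 5/3)/(v - 6)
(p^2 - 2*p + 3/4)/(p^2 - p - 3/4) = (2*p - 1)/(2*p + 1)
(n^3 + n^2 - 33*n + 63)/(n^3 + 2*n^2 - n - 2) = (n^3 + n^2 - 33*n + 63)/(n^3 + 2*n^2 - n - 2)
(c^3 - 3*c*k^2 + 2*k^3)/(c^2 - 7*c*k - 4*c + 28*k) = (c^3 - 3*c*k^2 + 2*k^3)/(c^2 - 7*c*k - 4*c + 28*k)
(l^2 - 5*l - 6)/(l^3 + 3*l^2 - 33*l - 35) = (l - 6)/(l^2 + 2*l - 35)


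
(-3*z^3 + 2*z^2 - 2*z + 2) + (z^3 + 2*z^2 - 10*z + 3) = -2*z^3 + 4*z^2 - 12*z + 5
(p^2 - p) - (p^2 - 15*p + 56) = 14*p - 56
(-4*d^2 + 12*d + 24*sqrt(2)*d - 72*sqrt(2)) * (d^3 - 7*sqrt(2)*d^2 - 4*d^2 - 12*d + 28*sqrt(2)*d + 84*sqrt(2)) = -4*d^5 + 28*d^4 + 52*sqrt(2)*d^4 - 364*sqrt(2)*d^3 - 336*d^3 + 2208*d^2 + 1872*sqrt(2)*d - 12096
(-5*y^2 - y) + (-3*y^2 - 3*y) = -8*y^2 - 4*y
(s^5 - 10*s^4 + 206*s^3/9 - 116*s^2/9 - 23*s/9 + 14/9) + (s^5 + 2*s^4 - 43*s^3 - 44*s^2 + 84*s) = 2*s^5 - 8*s^4 - 181*s^3/9 - 512*s^2/9 + 733*s/9 + 14/9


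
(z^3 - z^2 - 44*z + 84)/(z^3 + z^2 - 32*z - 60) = (z^2 + 5*z - 14)/(z^2 + 7*z + 10)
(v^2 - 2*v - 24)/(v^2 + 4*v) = (v - 6)/v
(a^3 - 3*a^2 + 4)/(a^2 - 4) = (a^2 - a - 2)/(a + 2)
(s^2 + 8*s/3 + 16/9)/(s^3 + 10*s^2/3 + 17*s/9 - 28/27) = 3*(3*s + 4)/(9*s^2 + 18*s - 7)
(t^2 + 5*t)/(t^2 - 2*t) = (t + 5)/(t - 2)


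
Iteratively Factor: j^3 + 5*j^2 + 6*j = (j + 3)*(j^2 + 2*j) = (j + 2)*(j + 3)*(j)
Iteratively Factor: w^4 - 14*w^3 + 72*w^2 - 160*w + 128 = (w - 2)*(w^3 - 12*w^2 + 48*w - 64) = (w - 4)*(w - 2)*(w^2 - 8*w + 16) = (w - 4)^2*(w - 2)*(w - 4)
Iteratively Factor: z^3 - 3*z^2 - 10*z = (z - 5)*(z^2 + 2*z) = (z - 5)*(z + 2)*(z)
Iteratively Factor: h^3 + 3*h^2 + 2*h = (h + 1)*(h^2 + 2*h) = (h + 1)*(h + 2)*(h)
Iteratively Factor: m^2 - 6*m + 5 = (m - 5)*(m - 1)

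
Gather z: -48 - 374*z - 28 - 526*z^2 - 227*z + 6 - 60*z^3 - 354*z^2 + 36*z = -60*z^3 - 880*z^2 - 565*z - 70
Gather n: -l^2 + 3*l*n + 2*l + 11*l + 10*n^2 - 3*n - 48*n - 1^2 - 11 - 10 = -l^2 + 13*l + 10*n^2 + n*(3*l - 51) - 22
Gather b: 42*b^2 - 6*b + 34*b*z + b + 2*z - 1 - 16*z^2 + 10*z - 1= 42*b^2 + b*(34*z - 5) - 16*z^2 + 12*z - 2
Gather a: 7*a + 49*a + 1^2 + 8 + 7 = 56*a + 16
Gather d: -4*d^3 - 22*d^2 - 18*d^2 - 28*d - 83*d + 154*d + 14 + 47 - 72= -4*d^3 - 40*d^2 + 43*d - 11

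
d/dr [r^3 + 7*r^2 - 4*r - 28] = 3*r^2 + 14*r - 4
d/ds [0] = 0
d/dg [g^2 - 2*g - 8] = 2*g - 2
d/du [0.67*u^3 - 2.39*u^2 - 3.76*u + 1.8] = 2.01*u^2 - 4.78*u - 3.76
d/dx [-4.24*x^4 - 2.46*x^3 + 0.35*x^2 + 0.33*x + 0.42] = -16.96*x^3 - 7.38*x^2 + 0.7*x + 0.33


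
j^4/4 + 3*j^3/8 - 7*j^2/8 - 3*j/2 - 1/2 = (j/4 + 1/4)*(j - 2)*(j + 1/2)*(j + 2)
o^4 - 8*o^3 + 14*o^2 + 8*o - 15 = (o - 5)*(o - 3)*(o - 1)*(o + 1)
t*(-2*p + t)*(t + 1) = -2*p*t^2 - 2*p*t + t^3 + t^2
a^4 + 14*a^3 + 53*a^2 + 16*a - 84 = (a - 1)*(a + 2)*(a + 6)*(a + 7)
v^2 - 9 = (v - 3)*(v + 3)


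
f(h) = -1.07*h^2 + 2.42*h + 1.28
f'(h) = 2.42 - 2.14*h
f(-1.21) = -3.21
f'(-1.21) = 5.01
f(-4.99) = -37.44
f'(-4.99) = 13.10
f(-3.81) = -23.47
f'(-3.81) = 10.57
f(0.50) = 2.22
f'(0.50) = 1.35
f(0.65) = 2.40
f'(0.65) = 1.03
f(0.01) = 1.30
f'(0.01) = 2.40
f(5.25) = -15.51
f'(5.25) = -8.82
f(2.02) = 1.80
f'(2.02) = -1.90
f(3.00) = -1.09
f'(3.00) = -4.00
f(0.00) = 1.28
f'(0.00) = 2.42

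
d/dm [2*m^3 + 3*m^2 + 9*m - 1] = 6*m^2 + 6*m + 9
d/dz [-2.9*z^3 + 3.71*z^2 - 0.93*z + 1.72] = -8.7*z^2 + 7.42*z - 0.93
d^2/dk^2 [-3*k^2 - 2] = -6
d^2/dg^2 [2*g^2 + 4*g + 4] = 4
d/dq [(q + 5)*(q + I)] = 2*q + 5 + I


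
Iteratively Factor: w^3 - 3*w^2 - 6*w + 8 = (w - 1)*(w^2 - 2*w - 8) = (w - 4)*(w - 1)*(w + 2)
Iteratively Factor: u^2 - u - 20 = (u + 4)*(u - 5)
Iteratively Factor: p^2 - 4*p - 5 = (p - 5)*(p + 1)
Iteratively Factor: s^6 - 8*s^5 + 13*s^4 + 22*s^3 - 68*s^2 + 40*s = (s - 2)*(s^5 - 6*s^4 + s^3 + 24*s^2 - 20*s) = s*(s - 2)*(s^4 - 6*s^3 + s^2 + 24*s - 20) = s*(s - 2)^2*(s^3 - 4*s^2 - 7*s + 10) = s*(s - 5)*(s - 2)^2*(s^2 + s - 2) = s*(s - 5)*(s - 2)^2*(s + 2)*(s - 1)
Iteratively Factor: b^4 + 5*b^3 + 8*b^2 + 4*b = (b)*(b^3 + 5*b^2 + 8*b + 4) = b*(b + 2)*(b^2 + 3*b + 2) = b*(b + 1)*(b + 2)*(b + 2)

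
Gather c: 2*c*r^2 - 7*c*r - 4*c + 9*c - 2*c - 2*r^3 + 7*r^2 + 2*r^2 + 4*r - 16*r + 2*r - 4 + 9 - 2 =c*(2*r^2 - 7*r + 3) - 2*r^3 + 9*r^2 - 10*r + 3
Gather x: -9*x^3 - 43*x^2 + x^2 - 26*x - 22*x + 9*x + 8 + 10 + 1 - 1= -9*x^3 - 42*x^2 - 39*x + 18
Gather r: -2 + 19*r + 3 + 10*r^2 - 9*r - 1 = 10*r^2 + 10*r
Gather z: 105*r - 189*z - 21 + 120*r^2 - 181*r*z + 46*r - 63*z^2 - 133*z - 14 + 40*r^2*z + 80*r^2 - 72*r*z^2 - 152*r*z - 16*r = 200*r^2 + 135*r + z^2*(-72*r - 63) + z*(40*r^2 - 333*r - 322) - 35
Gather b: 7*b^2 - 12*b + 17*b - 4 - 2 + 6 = 7*b^2 + 5*b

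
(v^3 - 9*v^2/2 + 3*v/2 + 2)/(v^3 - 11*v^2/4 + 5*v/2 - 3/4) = 2*(2*v^2 - 7*v - 4)/(4*v^2 - 7*v + 3)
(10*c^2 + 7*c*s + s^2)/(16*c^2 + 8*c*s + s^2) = (10*c^2 + 7*c*s + s^2)/(16*c^2 + 8*c*s + s^2)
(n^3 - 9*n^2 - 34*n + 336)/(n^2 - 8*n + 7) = (n^2 - 2*n - 48)/(n - 1)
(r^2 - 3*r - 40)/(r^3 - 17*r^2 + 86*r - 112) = (r + 5)/(r^2 - 9*r + 14)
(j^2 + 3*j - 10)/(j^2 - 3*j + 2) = (j + 5)/(j - 1)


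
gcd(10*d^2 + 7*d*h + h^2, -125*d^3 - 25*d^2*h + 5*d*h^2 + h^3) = 5*d + h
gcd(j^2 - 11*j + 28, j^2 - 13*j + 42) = j - 7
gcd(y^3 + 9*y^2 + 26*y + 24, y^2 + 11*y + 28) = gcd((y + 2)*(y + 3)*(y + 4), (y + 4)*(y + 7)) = y + 4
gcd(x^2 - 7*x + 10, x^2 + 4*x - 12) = x - 2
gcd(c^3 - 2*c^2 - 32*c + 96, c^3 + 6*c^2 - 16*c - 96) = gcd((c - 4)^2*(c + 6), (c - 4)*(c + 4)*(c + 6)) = c^2 + 2*c - 24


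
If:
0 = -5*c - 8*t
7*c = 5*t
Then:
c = 0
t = 0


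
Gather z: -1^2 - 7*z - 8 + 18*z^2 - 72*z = 18*z^2 - 79*z - 9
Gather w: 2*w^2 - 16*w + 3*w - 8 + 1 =2*w^2 - 13*w - 7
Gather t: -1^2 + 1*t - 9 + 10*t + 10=11*t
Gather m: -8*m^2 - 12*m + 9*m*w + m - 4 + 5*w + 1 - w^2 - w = -8*m^2 + m*(9*w - 11) - w^2 + 4*w - 3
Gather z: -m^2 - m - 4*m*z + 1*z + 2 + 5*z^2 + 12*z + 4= -m^2 - m + 5*z^2 + z*(13 - 4*m) + 6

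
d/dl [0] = 0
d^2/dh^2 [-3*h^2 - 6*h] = -6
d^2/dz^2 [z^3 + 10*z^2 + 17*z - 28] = 6*z + 20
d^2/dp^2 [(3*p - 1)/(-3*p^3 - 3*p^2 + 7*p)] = 2*(-81*p^5 - 27*p^4 - 18*p^3 - 36*p^2 - 63*p + 49)/(p^3*(27*p^6 + 81*p^5 - 108*p^4 - 351*p^3 + 252*p^2 + 441*p - 343))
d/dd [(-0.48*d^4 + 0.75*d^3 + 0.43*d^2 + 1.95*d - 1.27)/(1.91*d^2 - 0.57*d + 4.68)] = (-1.8336*d^5 + 2.2533*d^4 - 9.8406*d^3 + 6.5604*d^2 + 8.8762*d + 8.4021)/(3.6481*d^4 - 2.1774*d^3 + 18.2025*d^2 - 5.3352*d + 21.9024)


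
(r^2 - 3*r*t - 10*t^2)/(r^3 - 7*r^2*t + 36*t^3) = (r - 5*t)/(r^2 - 9*r*t + 18*t^2)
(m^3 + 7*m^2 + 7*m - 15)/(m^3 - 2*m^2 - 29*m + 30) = (m + 3)/(m - 6)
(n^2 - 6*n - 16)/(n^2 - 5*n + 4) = (n^2 - 6*n - 16)/(n^2 - 5*n + 4)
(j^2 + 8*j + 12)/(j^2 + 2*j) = (j + 6)/j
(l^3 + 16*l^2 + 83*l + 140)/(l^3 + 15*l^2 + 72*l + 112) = (l + 5)/(l + 4)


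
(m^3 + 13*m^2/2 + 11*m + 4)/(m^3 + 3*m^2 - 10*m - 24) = (m + 1/2)/(m - 3)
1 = 1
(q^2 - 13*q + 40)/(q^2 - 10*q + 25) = (q - 8)/(q - 5)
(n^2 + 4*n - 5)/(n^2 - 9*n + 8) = (n + 5)/(n - 8)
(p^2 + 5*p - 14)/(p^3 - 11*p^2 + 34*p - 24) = (p^2 + 5*p - 14)/(p^3 - 11*p^2 + 34*p - 24)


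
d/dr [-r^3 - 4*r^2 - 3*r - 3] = -3*r^2 - 8*r - 3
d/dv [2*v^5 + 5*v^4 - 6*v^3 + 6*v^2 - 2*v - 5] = 10*v^4 + 20*v^3 - 18*v^2 + 12*v - 2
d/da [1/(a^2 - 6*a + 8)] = 2*(3 - a)/(a^2 - 6*a + 8)^2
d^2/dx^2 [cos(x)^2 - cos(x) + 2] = cos(x) - 2*cos(2*x)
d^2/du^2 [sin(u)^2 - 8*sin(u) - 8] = 8*sin(u) + 2*cos(2*u)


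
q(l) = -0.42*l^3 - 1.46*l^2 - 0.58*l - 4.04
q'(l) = -1.26*l^2 - 2.92*l - 0.58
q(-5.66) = 28.63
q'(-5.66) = -24.42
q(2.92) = -28.64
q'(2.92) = -19.85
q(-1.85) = -5.30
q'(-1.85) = 0.51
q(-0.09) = -4.00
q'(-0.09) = -0.33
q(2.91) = -28.44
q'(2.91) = -19.75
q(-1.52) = -5.06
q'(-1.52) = 0.95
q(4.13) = -60.93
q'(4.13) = -34.13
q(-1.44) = -4.98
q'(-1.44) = 1.01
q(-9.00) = 189.10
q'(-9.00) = -76.36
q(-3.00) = -4.10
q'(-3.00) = -3.16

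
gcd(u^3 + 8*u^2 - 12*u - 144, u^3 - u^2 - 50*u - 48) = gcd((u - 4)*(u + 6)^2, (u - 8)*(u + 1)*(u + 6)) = u + 6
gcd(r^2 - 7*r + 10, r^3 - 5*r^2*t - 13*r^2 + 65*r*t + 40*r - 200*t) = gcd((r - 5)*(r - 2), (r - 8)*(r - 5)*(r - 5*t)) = r - 5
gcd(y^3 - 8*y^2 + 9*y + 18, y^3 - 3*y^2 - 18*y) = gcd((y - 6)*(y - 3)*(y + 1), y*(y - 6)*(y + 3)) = y - 6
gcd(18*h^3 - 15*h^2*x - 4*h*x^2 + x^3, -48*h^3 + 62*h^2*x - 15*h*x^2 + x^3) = 6*h^2 - 7*h*x + x^2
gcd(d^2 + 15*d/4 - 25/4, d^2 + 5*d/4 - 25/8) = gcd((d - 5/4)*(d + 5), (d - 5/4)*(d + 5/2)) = d - 5/4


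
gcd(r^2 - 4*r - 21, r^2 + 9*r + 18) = r + 3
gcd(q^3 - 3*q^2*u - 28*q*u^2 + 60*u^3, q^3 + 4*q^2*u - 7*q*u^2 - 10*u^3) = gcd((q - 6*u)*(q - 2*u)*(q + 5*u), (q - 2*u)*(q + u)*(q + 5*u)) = q^2 + 3*q*u - 10*u^2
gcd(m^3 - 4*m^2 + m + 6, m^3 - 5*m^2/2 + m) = m - 2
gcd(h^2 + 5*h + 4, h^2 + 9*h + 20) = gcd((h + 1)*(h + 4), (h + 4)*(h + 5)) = h + 4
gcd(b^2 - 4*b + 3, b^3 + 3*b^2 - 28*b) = 1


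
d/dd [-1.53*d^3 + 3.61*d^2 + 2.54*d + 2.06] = -4.59*d^2 + 7.22*d + 2.54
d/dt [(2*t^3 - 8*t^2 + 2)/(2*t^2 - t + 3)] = 2*(2*t^4 - 2*t^3 + 13*t^2 - 28*t + 1)/(4*t^4 - 4*t^3 + 13*t^2 - 6*t + 9)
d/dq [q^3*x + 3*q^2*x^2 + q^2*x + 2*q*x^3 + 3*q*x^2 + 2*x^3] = x*(3*q^2 + 6*q*x + 2*q + 2*x^2 + 3*x)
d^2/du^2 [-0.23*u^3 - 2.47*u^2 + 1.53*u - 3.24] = -1.38*u - 4.94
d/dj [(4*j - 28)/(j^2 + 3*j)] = 4*(-j^2 + 14*j + 21)/(j^2*(j^2 + 6*j + 9))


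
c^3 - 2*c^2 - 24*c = c*(c - 6)*(c + 4)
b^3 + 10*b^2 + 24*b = b*(b + 4)*(b + 6)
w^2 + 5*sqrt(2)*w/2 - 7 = (w - sqrt(2))*(w + 7*sqrt(2)/2)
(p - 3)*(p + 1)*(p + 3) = p^3 + p^2 - 9*p - 9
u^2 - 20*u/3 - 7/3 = (u - 7)*(u + 1/3)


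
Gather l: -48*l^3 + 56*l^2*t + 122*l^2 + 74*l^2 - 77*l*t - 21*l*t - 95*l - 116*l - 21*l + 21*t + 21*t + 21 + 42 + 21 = -48*l^3 + l^2*(56*t + 196) + l*(-98*t - 232) + 42*t + 84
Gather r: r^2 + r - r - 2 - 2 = r^2 - 4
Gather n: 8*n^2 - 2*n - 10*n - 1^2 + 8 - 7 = 8*n^2 - 12*n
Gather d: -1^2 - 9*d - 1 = -9*d - 2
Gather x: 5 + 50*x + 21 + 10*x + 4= 60*x + 30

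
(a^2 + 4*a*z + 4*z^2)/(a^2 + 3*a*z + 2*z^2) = (a + 2*z)/(a + z)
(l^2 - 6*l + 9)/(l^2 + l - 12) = (l - 3)/(l + 4)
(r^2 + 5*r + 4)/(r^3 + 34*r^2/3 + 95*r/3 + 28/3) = 3*(r + 1)/(3*r^2 + 22*r + 7)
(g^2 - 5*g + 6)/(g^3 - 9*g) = (g - 2)/(g*(g + 3))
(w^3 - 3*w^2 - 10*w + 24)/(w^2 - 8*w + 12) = (w^2 - w - 12)/(w - 6)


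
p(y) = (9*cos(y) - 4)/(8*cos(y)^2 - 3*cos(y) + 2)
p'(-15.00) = -0.69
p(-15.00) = -1.22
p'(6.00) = 0.01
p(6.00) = 0.71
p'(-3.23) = 0.07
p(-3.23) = -1.00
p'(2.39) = 0.76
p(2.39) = -1.25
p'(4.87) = 4.73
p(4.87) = -1.50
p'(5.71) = 0.18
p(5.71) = 0.69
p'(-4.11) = 1.12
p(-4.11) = -1.45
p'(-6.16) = 0.00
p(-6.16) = 0.71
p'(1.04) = -2.68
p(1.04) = 0.22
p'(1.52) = -2.59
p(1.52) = -1.90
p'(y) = (16*sin(y)*cos(y) - 3*sin(y))*(9*cos(y) - 4)/(8*cos(y)^2 - 3*cos(y) + 2)^2 - 9*sin(y)/(8*cos(y)^2 - 3*cos(y) + 2)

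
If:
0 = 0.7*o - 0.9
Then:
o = 1.29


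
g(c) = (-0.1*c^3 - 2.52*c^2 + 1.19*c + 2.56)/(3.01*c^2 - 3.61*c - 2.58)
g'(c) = (3.61 - 6.02*c)*(-0.1*c^3 - 2.52*c^2 + 1.19*c + 2.56)/(3.01*c^2 - 3.61*c - 2.58)^2 + (-0.3*c^2 - 5.04*c + 1.19)/(3.01*c^2 - 3.61*c - 2.58) = (-0.301*c^4 + 0.722*c^3 + 6.2893*c^2 - 2.408*c + 6.1714)/(9.0601*c^4 - 21.7322*c^3 - 2.4995*c^2 + 18.6276*c + 6.6564)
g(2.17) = -2.06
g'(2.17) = 2.21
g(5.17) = -1.22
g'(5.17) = 0.01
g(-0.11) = -1.12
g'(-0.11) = 1.41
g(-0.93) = -0.19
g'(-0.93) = 1.14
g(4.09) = -1.26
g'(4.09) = 0.06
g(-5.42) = -0.59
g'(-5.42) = -0.02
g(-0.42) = -3.05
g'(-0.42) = 28.99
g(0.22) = -0.84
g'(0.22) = 0.57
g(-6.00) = -0.58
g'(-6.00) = -0.02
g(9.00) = -1.26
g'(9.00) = -0.02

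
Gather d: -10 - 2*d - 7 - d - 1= -3*d - 18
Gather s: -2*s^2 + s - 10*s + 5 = -2*s^2 - 9*s + 5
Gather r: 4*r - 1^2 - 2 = 4*r - 3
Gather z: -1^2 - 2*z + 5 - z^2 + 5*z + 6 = -z^2 + 3*z + 10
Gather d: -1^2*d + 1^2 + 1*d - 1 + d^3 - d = d^3 - d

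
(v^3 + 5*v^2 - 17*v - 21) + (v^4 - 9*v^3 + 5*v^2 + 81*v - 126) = v^4 - 8*v^3 + 10*v^2 + 64*v - 147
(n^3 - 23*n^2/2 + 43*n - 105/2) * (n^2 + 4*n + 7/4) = n^5 - 15*n^4/2 - 5*n^3/4 + 795*n^2/8 - 539*n/4 - 735/8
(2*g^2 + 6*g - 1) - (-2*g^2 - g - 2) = 4*g^2 + 7*g + 1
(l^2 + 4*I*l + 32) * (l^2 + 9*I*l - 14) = l^4 + 13*I*l^3 - 18*l^2 + 232*I*l - 448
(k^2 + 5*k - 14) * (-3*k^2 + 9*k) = -3*k^4 - 6*k^3 + 87*k^2 - 126*k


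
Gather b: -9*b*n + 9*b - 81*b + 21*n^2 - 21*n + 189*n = b*(-9*n - 72) + 21*n^2 + 168*n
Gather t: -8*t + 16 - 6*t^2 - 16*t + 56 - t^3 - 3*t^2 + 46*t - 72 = -t^3 - 9*t^2 + 22*t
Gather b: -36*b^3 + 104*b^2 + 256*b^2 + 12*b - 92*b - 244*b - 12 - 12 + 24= -36*b^3 + 360*b^2 - 324*b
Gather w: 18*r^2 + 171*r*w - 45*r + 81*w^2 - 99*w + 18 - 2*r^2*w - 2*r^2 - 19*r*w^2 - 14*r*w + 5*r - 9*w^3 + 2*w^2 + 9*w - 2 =16*r^2 - 40*r - 9*w^3 + w^2*(83 - 19*r) + w*(-2*r^2 + 157*r - 90) + 16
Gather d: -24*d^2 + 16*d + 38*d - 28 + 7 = -24*d^2 + 54*d - 21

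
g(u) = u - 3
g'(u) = 1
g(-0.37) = -3.37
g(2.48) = -0.52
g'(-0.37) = 1.00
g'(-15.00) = 1.00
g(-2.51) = -5.51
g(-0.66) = -3.66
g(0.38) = -2.62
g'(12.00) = 1.00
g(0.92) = -2.08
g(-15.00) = -18.00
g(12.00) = 9.00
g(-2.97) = -5.97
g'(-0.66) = 1.00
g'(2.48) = 1.00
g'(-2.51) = 1.00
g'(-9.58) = 1.00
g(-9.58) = -12.58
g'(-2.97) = 1.00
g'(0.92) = 1.00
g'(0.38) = 1.00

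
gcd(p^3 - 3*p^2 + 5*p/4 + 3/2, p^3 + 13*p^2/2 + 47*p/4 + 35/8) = p + 1/2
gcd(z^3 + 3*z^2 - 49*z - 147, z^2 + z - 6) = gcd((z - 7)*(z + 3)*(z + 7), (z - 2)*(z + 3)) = z + 3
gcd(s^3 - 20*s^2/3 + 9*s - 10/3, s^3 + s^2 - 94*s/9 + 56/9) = s - 2/3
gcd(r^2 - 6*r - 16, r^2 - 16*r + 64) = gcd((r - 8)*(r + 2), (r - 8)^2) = r - 8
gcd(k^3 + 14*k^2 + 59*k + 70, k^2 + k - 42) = k + 7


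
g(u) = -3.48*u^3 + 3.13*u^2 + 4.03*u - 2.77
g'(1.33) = -6.11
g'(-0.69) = -5.26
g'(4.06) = -142.64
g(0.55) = -0.19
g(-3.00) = 107.27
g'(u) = -10.44*u^2 + 6.26*u + 4.03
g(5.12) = -367.16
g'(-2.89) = -101.26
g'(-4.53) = -238.57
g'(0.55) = 4.31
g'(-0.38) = 0.14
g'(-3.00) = -108.71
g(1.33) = -0.06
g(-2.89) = 95.72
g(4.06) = -167.71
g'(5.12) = -237.60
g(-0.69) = -2.92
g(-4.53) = 366.70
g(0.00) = -2.77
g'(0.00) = 4.03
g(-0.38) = -3.66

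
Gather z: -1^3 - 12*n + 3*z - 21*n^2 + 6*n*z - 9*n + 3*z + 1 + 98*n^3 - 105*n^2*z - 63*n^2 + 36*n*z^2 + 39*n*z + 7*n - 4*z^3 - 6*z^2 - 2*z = 98*n^3 - 84*n^2 - 14*n - 4*z^3 + z^2*(36*n - 6) + z*(-105*n^2 + 45*n + 4)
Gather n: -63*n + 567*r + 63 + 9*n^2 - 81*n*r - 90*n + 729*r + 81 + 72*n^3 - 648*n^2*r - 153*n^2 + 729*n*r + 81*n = 72*n^3 + n^2*(-648*r - 144) + n*(648*r - 72) + 1296*r + 144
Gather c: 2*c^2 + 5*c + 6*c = 2*c^2 + 11*c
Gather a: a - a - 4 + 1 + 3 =0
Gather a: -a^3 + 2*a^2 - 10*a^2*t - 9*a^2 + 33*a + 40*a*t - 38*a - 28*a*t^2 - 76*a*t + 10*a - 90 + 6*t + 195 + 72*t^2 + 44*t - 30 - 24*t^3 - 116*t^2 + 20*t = -a^3 + a^2*(-10*t - 7) + a*(-28*t^2 - 36*t + 5) - 24*t^3 - 44*t^2 + 70*t + 75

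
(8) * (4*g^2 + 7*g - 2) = 32*g^2 + 56*g - 16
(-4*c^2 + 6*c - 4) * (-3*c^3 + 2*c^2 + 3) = 12*c^5 - 26*c^4 + 24*c^3 - 20*c^2 + 18*c - 12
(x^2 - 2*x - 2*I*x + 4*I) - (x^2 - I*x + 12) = -2*x - I*x - 12 + 4*I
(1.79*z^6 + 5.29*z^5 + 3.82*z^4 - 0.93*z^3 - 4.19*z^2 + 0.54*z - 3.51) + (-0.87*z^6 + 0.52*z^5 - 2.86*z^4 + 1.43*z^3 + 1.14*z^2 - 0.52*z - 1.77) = 0.92*z^6 + 5.81*z^5 + 0.96*z^4 + 0.5*z^3 - 3.05*z^2 + 0.02*z - 5.28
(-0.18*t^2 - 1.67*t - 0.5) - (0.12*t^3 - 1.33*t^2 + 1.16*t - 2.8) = -0.12*t^3 + 1.15*t^2 - 2.83*t + 2.3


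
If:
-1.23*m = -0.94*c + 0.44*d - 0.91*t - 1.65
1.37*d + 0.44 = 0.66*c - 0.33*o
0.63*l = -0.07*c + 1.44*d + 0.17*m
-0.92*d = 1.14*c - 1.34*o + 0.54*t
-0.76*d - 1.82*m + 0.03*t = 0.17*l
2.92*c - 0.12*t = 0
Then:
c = -0.07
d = -0.15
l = -0.31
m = 0.06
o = -0.86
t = -1.73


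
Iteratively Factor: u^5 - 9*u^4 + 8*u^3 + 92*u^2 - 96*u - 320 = (u + 2)*(u^4 - 11*u^3 + 30*u^2 + 32*u - 160) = (u - 4)*(u + 2)*(u^3 - 7*u^2 + 2*u + 40) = (u - 4)^2*(u + 2)*(u^2 - 3*u - 10) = (u - 5)*(u - 4)^2*(u + 2)*(u + 2)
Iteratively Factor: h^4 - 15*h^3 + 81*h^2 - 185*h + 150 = (h - 5)*(h^3 - 10*h^2 + 31*h - 30) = (h - 5)^2*(h^2 - 5*h + 6) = (h - 5)^2*(h - 2)*(h - 3)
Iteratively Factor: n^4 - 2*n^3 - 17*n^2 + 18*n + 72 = (n + 2)*(n^3 - 4*n^2 - 9*n + 36) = (n - 3)*(n + 2)*(n^2 - n - 12) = (n - 3)*(n + 2)*(n + 3)*(n - 4)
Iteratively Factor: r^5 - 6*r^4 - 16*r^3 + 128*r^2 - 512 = (r - 4)*(r^4 - 2*r^3 - 24*r^2 + 32*r + 128) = (r - 4)*(r + 2)*(r^3 - 4*r^2 - 16*r + 64) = (r - 4)*(r + 2)*(r + 4)*(r^2 - 8*r + 16) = (r - 4)^2*(r + 2)*(r + 4)*(r - 4)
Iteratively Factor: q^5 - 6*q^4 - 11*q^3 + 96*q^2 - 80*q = (q - 5)*(q^4 - q^3 - 16*q^2 + 16*q) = (q - 5)*(q + 4)*(q^3 - 5*q^2 + 4*q) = (q - 5)*(q - 1)*(q + 4)*(q^2 - 4*q) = q*(q - 5)*(q - 1)*(q + 4)*(q - 4)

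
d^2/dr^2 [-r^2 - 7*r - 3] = -2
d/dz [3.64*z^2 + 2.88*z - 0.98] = 7.28*z + 2.88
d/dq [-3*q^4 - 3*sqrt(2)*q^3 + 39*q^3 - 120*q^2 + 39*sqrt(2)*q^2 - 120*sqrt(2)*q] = -12*q^3 - 9*sqrt(2)*q^2 + 117*q^2 - 240*q + 78*sqrt(2)*q - 120*sqrt(2)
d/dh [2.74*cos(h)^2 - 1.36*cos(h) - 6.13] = (1.36 - 5.48*cos(h))*sin(h)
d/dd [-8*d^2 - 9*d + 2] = -16*d - 9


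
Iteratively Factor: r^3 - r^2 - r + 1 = (r + 1)*(r^2 - 2*r + 1) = (r - 1)*(r + 1)*(r - 1)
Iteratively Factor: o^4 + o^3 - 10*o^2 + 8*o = (o - 2)*(o^3 + 3*o^2 - 4*o) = (o - 2)*(o - 1)*(o^2 + 4*o) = o*(o - 2)*(o - 1)*(o + 4)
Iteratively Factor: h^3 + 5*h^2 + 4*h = (h + 1)*(h^2 + 4*h) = (h + 1)*(h + 4)*(h)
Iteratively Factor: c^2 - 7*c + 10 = (c - 5)*(c - 2)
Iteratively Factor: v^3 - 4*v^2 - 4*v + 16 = (v - 4)*(v^2 - 4) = (v - 4)*(v - 2)*(v + 2)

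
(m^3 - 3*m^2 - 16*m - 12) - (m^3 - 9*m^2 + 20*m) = 6*m^2 - 36*m - 12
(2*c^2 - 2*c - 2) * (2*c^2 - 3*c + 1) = 4*c^4 - 10*c^3 + 4*c^2 + 4*c - 2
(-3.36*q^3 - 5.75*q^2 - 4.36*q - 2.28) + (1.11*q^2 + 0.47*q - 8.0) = -3.36*q^3 - 4.64*q^2 - 3.89*q - 10.28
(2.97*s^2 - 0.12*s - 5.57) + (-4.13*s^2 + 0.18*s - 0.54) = -1.16*s^2 + 0.06*s - 6.11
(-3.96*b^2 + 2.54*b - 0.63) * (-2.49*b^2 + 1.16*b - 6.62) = 9.8604*b^4 - 10.9182*b^3 + 30.7303*b^2 - 17.5456*b + 4.1706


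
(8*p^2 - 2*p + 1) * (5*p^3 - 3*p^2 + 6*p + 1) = 40*p^5 - 34*p^4 + 59*p^3 - 7*p^2 + 4*p + 1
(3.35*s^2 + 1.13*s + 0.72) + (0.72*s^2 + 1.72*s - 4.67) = 4.07*s^2 + 2.85*s - 3.95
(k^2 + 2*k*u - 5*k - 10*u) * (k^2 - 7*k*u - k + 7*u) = k^4 - 5*k^3*u - 6*k^3 - 14*k^2*u^2 + 30*k^2*u + 5*k^2 + 84*k*u^2 - 25*k*u - 70*u^2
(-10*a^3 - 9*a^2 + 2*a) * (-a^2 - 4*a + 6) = 10*a^5 + 49*a^4 - 26*a^3 - 62*a^2 + 12*a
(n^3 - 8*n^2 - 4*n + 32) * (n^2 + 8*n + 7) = n^5 - 61*n^3 - 56*n^2 + 228*n + 224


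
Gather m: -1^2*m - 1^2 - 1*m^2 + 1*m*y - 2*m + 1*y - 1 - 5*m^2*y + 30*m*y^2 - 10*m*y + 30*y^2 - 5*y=m^2*(-5*y - 1) + m*(30*y^2 - 9*y - 3) + 30*y^2 - 4*y - 2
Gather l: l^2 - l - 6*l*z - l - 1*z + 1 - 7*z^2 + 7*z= l^2 + l*(-6*z - 2) - 7*z^2 + 6*z + 1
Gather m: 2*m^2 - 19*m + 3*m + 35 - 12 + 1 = 2*m^2 - 16*m + 24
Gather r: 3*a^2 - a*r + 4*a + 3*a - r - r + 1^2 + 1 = 3*a^2 + 7*a + r*(-a - 2) + 2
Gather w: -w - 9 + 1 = -w - 8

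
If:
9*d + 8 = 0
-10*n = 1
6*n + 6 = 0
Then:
No Solution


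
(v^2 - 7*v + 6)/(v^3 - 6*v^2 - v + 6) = 1/(v + 1)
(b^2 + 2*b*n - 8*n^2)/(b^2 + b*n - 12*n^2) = (b - 2*n)/(b - 3*n)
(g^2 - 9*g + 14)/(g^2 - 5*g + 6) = (g - 7)/(g - 3)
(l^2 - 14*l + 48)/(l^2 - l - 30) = (l - 8)/(l + 5)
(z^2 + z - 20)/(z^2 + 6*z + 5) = (z - 4)/(z + 1)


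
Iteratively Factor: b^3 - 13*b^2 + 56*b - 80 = (b - 4)*(b^2 - 9*b + 20) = (b - 4)^2*(b - 5)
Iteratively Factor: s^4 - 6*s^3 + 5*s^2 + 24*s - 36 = (s - 2)*(s^3 - 4*s^2 - 3*s + 18) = (s - 2)*(s + 2)*(s^2 - 6*s + 9) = (s - 3)*(s - 2)*(s + 2)*(s - 3)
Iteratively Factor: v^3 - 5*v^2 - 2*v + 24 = (v + 2)*(v^2 - 7*v + 12) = (v - 3)*(v + 2)*(v - 4)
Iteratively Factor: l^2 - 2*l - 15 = (l + 3)*(l - 5)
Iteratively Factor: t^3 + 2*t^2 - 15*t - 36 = (t + 3)*(t^2 - t - 12) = (t + 3)^2*(t - 4)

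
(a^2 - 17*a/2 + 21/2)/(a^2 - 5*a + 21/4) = 2*(a - 7)/(2*a - 7)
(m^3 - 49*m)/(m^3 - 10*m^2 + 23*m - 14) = m*(m + 7)/(m^2 - 3*m + 2)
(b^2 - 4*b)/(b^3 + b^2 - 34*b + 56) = b/(b^2 + 5*b - 14)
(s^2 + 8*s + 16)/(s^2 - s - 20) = (s + 4)/(s - 5)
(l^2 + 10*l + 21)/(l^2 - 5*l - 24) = (l + 7)/(l - 8)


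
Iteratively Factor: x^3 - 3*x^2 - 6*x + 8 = (x + 2)*(x^2 - 5*x + 4) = (x - 1)*(x + 2)*(x - 4)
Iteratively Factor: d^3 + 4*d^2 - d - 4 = (d + 4)*(d^2 - 1) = (d + 1)*(d + 4)*(d - 1)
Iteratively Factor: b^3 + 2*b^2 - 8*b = (b + 4)*(b^2 - 2*b) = b*(b + 4)*(b - 2)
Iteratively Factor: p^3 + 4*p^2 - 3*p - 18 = (p + 3)*(p^2 + p - 6) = (p - 2)*(p + 3)*(p + 3)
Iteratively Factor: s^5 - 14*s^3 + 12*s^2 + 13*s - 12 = (s - 1)*(s^4 + s^3 - 13*s^2 - s + 12) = (s - 1)*(s + 4)*(s^3 - 3*s^2 - s + 3) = (s - 1)*(s + 1)*(s + 4)*(s^2 - 4*s + 3) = (s - 3)*(s - 1)*(s + 1)*(s + 4)*(s - 1)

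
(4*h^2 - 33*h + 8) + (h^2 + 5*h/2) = 5*h^2 - 61*h/2 + 8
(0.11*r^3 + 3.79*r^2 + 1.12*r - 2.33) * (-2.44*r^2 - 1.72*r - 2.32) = -0.2684*r^5 - 9.4368*r^4 - 9.5068*r^3 - 5.034*r^2 + 1.4092*r + 5.4056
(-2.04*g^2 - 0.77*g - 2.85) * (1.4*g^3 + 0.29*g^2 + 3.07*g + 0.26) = -2.856*g^5 - 1.6696*g^4 - 10.4761*g^3 - 3.7208*g^2 - 8.9497*g - 0.741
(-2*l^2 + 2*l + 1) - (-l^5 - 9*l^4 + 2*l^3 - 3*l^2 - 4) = l^5 + 9*l^4 - 2*l^3 + l^2 + 2*l + 5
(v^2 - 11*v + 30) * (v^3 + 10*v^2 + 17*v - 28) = v^5 - v^4 - 63*v^3 + 85*v^2 + 818*v - 840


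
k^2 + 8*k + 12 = (k + 2)*(k + 6)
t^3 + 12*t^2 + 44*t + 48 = (t + 2)*(t + 4)*(t + 6)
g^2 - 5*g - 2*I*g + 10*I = (g - 5)*(g - 2*I)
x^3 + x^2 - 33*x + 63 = (x - 3)^2*(x + 7)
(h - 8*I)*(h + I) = h^2 - 7*I*h + 8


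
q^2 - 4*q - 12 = (q - 6)*(q + 2)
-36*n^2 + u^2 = (-6*n + u)*(6*n + u)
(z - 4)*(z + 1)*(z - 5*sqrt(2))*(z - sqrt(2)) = z^4 - 6*sqrt(2)*z^3 - 3*z^3 + 6*z^2 + 18*sqrt(2)*z^2 - 30*z + 24*sqrt(2)*z - 40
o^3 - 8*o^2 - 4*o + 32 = (o - 8)*(o - 2)*(o + 2)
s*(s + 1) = s^2 + s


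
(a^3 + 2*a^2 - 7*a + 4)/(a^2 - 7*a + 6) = (a^2 + 3*a - 4)/(a - 6)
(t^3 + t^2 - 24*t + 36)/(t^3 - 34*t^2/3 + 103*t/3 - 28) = 3*(t^2 + 4*t - 12)/(3*t^2 - 25*t + 28)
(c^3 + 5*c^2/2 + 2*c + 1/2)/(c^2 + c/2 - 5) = (2*c^3 + 5*c^2 + 4*c + 1)/(2*c^2 + c - 10)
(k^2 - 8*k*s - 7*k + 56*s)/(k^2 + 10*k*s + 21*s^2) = (k^2 - 8*k*s - 7*k + 56*s)/(k^2 + 10*k*s + 21*s^2)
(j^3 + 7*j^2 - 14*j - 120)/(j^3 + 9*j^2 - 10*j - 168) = (j + 5)/(j + 7)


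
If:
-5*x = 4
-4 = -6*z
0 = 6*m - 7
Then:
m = 7/6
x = -4/5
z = 2/3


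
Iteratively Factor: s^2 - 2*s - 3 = (s + 1)*(s - 3)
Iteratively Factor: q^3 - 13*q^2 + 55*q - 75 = (q - 3)*(q^2 - 10*q + 25) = (q - 5)*(q - 3)*(q - 5)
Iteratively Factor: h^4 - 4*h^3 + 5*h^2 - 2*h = (h - 1)*(h^3 - 3*h^2 + 2*h) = (h - 1)^2*(h^2 - 2*h) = h*(h - 1)^2*(h - 2)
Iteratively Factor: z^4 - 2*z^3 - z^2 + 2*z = (z - 2)*(z^3 - z) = (z - 2)*(z + 1)*(z^2 - z) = (z - 2)*(z - 1)*(z + 1)*(z)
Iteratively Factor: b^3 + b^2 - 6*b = (b)*(b^2 + b - 6) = b*(b - 2)*(b + 3)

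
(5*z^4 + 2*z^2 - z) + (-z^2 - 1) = 5*z^4 + z^2 - z - 1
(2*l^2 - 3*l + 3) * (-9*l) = -18*l^3 + 27*l^2 - 27*l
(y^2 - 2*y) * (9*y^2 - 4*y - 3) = 9*y^4 - 22*y^3 + 5*y^2 + 6*y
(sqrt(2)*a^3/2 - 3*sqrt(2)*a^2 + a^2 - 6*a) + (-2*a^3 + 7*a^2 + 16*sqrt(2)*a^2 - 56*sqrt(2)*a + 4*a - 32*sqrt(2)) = -2*a^3 + sqrt(2)*a^3/2 + 8*a^2 + 13*sqrt(2)*a^2 - 56*sqrt(2)*a - 2*a - 32*sqrt(2)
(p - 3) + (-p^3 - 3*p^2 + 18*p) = -p^3 - 3*p^2 + 19*p - 3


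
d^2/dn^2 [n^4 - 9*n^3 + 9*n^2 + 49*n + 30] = 12*n^2 - 54*n + 18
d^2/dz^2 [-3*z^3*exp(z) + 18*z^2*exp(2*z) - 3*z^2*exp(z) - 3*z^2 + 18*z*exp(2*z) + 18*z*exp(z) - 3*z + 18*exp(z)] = -3*z^3*exp(z) + 72*z^2*exp(2*z) - 21*z^2*exp(z) + 216*z*exp(2*z) - 12*z*exp(z) + 108*exp(2*z) + 48*exp(z) - 6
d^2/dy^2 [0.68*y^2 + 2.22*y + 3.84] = 1.36000000000000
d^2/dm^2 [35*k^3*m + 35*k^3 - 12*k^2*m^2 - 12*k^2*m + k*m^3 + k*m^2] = 2*k*(-12*k + 3*m + 1)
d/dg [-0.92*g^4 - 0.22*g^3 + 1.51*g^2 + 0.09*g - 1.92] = -3.68*g^3 - 0.66*g^2 + 3.02*g + 0.09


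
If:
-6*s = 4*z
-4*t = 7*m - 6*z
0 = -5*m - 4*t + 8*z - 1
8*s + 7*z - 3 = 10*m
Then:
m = -13/70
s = -16/35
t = 379/280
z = 24/35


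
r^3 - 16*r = r*(r - 4)*(r + 4)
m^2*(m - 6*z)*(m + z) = m^4 - 5*m^3*z - 6*m^2*z^2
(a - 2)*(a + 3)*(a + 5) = a^3 + 6*a^2 - a - 30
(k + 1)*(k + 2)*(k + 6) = k^3 + 9*k^2 + 20*k + 12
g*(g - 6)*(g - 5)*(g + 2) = g^4 - 9*g^3 + 8*g^2 + 60*g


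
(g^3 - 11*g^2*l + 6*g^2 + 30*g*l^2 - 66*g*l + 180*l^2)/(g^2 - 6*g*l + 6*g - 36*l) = g - 5*l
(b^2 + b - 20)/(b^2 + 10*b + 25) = (b - 4)/(b + 5)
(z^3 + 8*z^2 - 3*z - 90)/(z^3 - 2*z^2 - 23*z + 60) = (z + 6)/(z - 4)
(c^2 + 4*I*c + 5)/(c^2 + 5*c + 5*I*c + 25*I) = (c - I)/(c + 5)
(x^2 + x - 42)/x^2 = (x^2 + x - 42)/x^2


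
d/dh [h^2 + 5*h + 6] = 2*h + 5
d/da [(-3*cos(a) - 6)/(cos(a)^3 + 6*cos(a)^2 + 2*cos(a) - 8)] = -3*(51*cos(a)/2 + 6*cos(2*a) + cos(3*a)/2 + 18)*sin(a)/(cos(a)^3 + 6*cos(a)^2 + 2*cos(a) - 8)^2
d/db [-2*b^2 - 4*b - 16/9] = -4*b - 4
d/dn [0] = 0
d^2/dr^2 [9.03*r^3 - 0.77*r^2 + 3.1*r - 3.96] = 54.18*r - 1.54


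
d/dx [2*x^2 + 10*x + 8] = 4*x + 10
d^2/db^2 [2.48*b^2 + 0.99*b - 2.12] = 4.96000000000000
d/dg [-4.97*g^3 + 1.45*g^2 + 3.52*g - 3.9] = -14.91*g^2 + 2.9*g + 3.52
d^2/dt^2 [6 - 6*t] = 0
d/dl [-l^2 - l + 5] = -2*l - 1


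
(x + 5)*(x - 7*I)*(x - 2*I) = x^3 + 5*x^2 - 9*I*x^2 - 14*x - 45*I*x - 70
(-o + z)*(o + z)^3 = -o^4 - 2*o^3*z + 2*o*z^3 + z^4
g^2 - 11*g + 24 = (g - 8)*(g - 3)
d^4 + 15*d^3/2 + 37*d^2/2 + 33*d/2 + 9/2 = (d + 1/2)*(d + 1)*(d + 3)^2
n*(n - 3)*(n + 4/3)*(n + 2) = n^4 + n^3/3 - 22*n^2/3 - 8*n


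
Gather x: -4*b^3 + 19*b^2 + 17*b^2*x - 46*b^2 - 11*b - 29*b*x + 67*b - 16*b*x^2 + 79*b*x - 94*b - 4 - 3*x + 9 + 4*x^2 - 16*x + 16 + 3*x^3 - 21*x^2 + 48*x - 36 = -4*b^3 - 27*b^2 - 38*b + 3*x^3 + x^2*(-16*b - 17) + x*(17*b^2 + 50*b + 29) - 15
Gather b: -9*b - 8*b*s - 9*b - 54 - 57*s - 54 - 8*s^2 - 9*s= b*(-8*s - 18) - 8*s^2 - 66*s - 108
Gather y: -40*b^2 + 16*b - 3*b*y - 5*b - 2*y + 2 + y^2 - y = -40*b^2 + 11*b + y^2 + y*(-3*b - 3) + 2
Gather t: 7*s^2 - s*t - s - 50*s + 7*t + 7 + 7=7*s^2 - 51*s + t*(7 - s) + 14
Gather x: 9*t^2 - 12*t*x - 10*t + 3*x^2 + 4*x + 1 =9*t^2 - 10*t + 3*x^2 + x*(4 - 12*t) + 1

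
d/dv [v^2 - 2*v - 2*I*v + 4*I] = 2*v - 2 - 2*I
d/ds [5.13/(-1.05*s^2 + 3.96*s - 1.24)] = (10.773*s - 20.3148)/(1.05*s^2 - 3.96*s + 1.24)^2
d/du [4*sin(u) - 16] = 4*cos(u)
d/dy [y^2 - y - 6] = 2*y - 1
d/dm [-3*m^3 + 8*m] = 8 - 9*m^2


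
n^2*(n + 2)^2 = n^4 + 4*n^3 + 4*n^2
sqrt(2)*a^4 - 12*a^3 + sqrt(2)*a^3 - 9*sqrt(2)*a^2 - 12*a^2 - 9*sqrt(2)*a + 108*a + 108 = (a - 3)*(a + 3)*(a - 6*sqrt(2))*(sqrt(2)*a + sqrt(2))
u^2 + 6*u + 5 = (u + 1)*(u + 5)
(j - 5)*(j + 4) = j^2 - j - 20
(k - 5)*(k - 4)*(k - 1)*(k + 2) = k^4 - 8*k^3 + 9*k^2 + 38*k - 40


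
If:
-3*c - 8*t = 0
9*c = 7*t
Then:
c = 0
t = 0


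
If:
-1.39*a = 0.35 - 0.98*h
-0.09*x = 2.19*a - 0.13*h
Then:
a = 0.0231493258712796 - 0.0448740778427881*x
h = 0.389977105062325 - 0.0636479267361994*x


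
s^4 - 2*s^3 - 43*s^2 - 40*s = s*(s - 8)*(s + 1)*(s + 5)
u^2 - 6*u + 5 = (u - 5)*(u - 1)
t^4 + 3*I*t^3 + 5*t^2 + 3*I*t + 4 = (t - I)^2*(t + I)*(t + 4*I)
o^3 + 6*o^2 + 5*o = o*(o + 1)*(o + 5)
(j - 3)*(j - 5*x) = j^2 - 5*j*x - 3*j + 15*x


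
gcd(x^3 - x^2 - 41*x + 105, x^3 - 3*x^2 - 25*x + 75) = x^2 - 8*x + 15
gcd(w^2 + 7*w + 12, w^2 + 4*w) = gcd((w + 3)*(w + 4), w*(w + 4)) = w + 4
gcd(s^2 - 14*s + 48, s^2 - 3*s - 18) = s - 6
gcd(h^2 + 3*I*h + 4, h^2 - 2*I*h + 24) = h + 4*I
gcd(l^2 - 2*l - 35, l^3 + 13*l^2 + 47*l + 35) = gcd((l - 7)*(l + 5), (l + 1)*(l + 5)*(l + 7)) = l + 5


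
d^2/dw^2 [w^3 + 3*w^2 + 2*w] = 6*w + 6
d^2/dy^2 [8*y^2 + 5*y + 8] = 16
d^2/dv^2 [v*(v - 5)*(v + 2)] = 6*v - 6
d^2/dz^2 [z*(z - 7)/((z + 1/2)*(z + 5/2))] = 40*(-32*z^3 - 12*z^2 + 84*z + 89)/(64*z^6 + 576*z^5 + 1968*z^4 + 3168*z^3 + 2460*z^2 + 900*z + 125)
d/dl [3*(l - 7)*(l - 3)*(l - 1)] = 9*l^2 - 66*l + 93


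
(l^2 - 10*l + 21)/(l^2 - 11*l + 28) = (l - 3)/(l - 4)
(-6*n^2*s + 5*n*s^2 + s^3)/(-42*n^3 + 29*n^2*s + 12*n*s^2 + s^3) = s/(7*n + s)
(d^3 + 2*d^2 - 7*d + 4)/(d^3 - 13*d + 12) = (d - 1)/(d - 3)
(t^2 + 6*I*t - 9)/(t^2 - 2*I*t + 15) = (t + 3*I)/(t - 5*I)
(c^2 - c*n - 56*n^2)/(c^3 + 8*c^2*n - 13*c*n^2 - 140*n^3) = (c - 8*n)/(c^2 + c*n - 20*n^2)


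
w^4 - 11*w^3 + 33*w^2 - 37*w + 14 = (w - 7)*(w - 2)*(w - 1)^2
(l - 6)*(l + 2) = l^2 - 4*l - 12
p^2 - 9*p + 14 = (p - 7)*(p - 2)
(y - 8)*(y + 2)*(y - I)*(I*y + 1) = I*y^4 + 2*y^3 - 6*I*y^3 - 12*y^2 - 17*I*y^2 - 32*y + 6*I*y + 16*I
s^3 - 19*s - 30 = (s - 5)*(s + 2)*(s + 3)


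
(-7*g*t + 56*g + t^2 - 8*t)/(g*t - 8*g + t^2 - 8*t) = (-7*g + t)/(g + t)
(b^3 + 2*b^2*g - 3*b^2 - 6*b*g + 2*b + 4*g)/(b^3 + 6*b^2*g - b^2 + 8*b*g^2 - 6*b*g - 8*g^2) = (b - 2)/(b + 4*g)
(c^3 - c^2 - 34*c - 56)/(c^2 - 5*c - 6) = (-c^3 + c^2 + 34*c + 56)/(-c^2 + 5*c + 6)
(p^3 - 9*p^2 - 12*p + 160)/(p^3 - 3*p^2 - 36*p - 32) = (p - 5)/(p + 1)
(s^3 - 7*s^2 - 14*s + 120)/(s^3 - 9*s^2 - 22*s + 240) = (s^2 - s - 20)/(s^2 - 3*s - 40)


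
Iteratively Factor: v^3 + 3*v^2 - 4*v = (v + 4)*(v^2 - v) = v*(v + 4)*(v - 1)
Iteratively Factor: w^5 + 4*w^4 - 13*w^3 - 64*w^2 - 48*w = (w + 3)*(w^4 + w^3 - 16*w^2 - 16*w) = (w + 1)*(w + 3)*(w^3 - 16*w) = (w + 1)*(w + 3)*(w + 4)*(w^2 - 4*w) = (w - 4)*(w + 1)*(w + 3)*(w + 4)*(w)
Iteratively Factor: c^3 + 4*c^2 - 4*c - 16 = (c - 2)*(c^2 + 6*c + 8) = (c - 2)*(c + 4)*(c + 2)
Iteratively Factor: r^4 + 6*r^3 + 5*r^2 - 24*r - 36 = (r - 2)*(r^3 + 8*r^2 + 21*r + 18) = (r - 2)*(r + 3)*(r^2 + 5*r + 6) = (r - 2)*(r + 2)*(r + 3)*(r + 3)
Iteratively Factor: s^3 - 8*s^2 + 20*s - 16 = (s - 2)*(s^2 - 6*s + 8) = (s - 2)^2*(s - 4)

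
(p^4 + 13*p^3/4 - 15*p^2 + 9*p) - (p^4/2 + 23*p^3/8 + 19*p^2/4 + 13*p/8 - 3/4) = p^4/2 + 3*p^3/8 - 79*p^2/4 + 59*p/8 + 3/4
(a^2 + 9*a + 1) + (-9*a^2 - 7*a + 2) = -8*a^2 + 2*a + 3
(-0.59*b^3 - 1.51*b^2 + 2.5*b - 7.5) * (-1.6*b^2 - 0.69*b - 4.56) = 0.944*b^5 + 2.8231*b^4 - 0.2677*b^3 + 17.1606*b^2 - 6.225*b + 34.2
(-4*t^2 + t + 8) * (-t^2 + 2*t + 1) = 4*t^4 - 9*t^3 - 10*t^2 + 17*t + 8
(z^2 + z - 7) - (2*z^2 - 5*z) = -z^2 + 6*z - 7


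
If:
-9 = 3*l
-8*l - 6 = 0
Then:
No Solution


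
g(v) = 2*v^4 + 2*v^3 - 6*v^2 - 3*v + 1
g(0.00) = 1.00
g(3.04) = 163.43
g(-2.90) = 51.92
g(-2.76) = 37.58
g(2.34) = 46.72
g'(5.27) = 1271.30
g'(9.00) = 6207.00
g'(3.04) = 240.73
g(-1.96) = -1.71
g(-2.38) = 11.36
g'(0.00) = -3.00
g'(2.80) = 186.06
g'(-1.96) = -16.67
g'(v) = 8*v^3 + 6*v^2 - 12*v - 3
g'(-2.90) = -112.85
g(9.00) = 14068.00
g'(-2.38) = -48.30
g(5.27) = 1653.95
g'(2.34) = 104.28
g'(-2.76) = -92.37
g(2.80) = 112.40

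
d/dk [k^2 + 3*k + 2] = 2*k + 3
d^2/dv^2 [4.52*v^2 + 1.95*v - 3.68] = 9.04000000000000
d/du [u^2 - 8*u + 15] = 2*u - 8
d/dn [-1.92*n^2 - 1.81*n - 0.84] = -3.84*n - 1.81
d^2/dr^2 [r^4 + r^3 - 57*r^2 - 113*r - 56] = 12*r^2 + 6*r - 114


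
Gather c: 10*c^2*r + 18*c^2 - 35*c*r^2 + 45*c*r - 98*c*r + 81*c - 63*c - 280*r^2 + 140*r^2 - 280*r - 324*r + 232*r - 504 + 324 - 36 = c^2*(10*r + 18) + c*(-35*r^2 - 53*r + 18) - 140*r^2 - 372*r - 216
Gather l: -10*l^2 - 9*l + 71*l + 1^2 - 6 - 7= -10*l^2 + 62*l - 12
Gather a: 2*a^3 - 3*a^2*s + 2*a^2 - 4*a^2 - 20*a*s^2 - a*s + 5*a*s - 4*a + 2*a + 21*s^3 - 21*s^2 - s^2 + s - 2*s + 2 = 2*a^3 + a^2*(-3*s - 2) + a*(-20*s^2 + 4*s - 2) + 21*s^3 - 22*s^2 - s + 2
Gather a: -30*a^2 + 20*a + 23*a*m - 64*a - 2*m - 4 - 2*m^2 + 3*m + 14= -30*a^2 + a*(23*m - 44) - 2*m^2 + m + 10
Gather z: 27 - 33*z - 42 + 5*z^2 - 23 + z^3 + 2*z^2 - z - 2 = z^3 + 7*z^2 - 34*z - 40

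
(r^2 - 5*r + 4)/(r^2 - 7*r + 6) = (r - 4)/(r - 6)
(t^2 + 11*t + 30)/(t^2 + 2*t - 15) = (t + 6)/(t - 3)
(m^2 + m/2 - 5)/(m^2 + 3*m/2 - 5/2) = (m - 2)/(m - 1)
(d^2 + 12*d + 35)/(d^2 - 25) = (d + 7)/(d - 5)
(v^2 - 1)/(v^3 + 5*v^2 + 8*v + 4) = (v - 1)/(v^2 + 4*v + 4)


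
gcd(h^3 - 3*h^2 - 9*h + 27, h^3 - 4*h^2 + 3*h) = h - 3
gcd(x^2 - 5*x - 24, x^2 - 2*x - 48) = x - 8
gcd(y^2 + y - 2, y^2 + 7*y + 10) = y + 2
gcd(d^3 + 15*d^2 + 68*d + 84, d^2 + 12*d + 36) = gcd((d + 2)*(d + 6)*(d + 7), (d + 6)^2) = d + 6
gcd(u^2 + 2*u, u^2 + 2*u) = u^2 + 2*u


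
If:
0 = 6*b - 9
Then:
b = 3/2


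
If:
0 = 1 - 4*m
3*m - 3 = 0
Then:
No Solution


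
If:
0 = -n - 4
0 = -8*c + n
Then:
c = -1/2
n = -4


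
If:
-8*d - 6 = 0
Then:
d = -3/4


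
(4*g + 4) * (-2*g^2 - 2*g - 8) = -8*g^3 - 16*g^2 - 40*g - 32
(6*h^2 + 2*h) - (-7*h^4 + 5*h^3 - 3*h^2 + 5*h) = 7*h^4 - 5*h^3 + 9*h^2 - 3*h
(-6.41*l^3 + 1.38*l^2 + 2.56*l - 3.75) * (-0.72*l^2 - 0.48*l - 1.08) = 4.6152*l^5 + 2.0832*l^4 + 4.4172*l^3 - 0.0192000000000001*l^2 - 0.9648*l + 4.05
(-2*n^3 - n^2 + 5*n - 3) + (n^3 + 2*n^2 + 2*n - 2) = -n^3 + n^2 + 7*n - 5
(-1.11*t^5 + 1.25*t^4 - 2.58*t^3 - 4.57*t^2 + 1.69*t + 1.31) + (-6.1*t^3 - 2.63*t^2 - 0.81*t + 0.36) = -1.11*t^5 + 1.25*t^4 - 8.68*t^3 - 7.2*t^2 + 0.88*t + 1.67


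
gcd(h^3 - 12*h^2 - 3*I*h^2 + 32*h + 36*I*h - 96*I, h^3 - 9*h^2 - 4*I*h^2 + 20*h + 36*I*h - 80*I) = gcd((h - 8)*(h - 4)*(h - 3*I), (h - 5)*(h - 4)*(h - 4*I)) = h - 4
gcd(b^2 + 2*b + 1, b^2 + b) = b + 1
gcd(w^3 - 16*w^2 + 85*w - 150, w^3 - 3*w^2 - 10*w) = w - 5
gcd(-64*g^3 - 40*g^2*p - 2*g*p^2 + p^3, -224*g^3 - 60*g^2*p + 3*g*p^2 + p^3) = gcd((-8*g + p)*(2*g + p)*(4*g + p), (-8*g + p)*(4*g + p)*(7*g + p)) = -32*g^2 - 4*g*p + p^2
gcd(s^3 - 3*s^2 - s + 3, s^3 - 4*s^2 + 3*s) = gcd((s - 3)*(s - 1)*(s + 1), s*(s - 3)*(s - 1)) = s^2 - 4*s + 3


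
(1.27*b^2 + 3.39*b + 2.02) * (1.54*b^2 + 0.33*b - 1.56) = 1.9558*b^4 + 5.6397*b^3 + 2.2483*b^2 - 4.6218*b - 3.1512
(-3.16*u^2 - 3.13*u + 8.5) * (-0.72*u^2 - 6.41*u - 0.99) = 2.2752*u^4 + 22.5092*u^3 + 17.0717*u^2 - 51.3863*u - 8.415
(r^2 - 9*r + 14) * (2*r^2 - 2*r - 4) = 2*r^4 - 20*r^3 + 42*r^2 + 8*r - 56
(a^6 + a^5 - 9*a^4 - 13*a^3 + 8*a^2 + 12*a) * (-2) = -2*a^6 - 2*a^5 + 18*a^4 + 26*a^3 - 16*a^2 - 24*a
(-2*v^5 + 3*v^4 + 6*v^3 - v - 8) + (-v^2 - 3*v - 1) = -2*v^5 + 3*v^4 + 6*v^3 - v^2 - 4*v - 9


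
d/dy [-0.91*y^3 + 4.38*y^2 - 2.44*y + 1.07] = -2.73*y^2 + 8.76*y - 2.44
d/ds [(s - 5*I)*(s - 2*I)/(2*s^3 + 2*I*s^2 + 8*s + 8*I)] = (-s^2 + 10*I*s - 17)/(2*(s^4 + 6*I*s^3 - 13*s^2 - 12*I*s + 4))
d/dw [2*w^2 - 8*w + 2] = 4*w - 8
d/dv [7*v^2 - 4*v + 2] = 14*v - 4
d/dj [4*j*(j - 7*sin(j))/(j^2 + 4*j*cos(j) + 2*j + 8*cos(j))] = 4*(4*j^3*sin(j) - 7*j^3*cos(j) + 15*j^2*sin(j) - 10*j^2*cos(j) - 26*j^2 + 16*j*cos(j) - 56*j - 28*sin(2*j))/((j + 2)^2*(j + 4*cos(j))^2)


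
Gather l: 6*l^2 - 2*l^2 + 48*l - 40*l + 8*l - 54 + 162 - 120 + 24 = 4*l^2 + 16*l + 12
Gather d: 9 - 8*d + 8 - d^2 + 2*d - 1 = -d^2 - 6*d + 16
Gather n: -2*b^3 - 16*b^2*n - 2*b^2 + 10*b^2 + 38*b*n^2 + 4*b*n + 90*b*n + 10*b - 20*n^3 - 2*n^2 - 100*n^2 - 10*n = -2*b^3 + 8*b^2 + 10*b - 20*n^3 + n^2*(38*b - 102) + n*(-16*b^2 + 94*b - 10)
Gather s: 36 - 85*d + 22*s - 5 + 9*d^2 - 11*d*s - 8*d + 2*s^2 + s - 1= 9*d^2 - 93*d + 2*s^2 + s*(23 - 11*d) + 30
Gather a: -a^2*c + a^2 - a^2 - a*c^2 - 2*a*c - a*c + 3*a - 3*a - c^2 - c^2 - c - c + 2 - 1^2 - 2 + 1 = -a^2*c + a*(-c^2 - 3*c) - 2*c^2 - 2*c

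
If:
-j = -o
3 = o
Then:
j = 3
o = 3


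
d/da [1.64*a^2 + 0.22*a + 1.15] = 3.28*a + 0.22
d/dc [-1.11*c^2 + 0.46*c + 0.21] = 0.46 - 2.22*c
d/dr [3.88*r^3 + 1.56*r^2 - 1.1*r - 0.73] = 11.64*r^2 + 3.12*r - 1.1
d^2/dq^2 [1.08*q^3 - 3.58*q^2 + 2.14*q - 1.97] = 6.48*q - 7.16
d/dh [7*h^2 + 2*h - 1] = 14*h + 2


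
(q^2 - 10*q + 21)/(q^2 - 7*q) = (q - 3)/q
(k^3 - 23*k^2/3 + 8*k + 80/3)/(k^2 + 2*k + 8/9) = 3*(k^2 - 9*k + 20)/(3*k + 2)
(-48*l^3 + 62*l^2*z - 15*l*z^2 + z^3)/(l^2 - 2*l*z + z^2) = (48*l^2 - 14*l*z + z^2)/(-l + z)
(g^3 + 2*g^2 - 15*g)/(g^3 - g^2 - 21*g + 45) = g/(g - 3)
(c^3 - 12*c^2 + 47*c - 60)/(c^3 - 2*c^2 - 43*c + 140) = (c - 3)/(c + 7)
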